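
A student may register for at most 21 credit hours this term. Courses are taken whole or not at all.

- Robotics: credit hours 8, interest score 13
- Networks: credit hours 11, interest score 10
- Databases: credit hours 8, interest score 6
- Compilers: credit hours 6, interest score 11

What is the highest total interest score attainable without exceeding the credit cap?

24

This is an integer program with binary decision variables.
Allowing fractional choices, the relaxed optimum would be about 30.4, but courses are indivisible.
Robotics + Networks: credit hours 8 + 11 = 19 ≤ 21, interest score 13 + 10 = 23.
Robotics + Compilers: credit hours 8 + 6 = 14 ≤ 21, interest score 13 + 11 = 24.
Networks + Compilers: credit hours 11 + 6 = 17 ≤ 21, interest score 10 + 11 = 21.
Best is Robotics and Compilers with total interest score 24.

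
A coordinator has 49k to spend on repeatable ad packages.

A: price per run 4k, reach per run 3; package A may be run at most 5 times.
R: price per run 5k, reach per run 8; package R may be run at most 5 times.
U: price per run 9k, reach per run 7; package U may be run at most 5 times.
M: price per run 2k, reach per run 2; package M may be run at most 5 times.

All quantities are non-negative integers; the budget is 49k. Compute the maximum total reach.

R has the best ratio (8/5); taking only R gives at most 5×8 = 40 (stopped by the supply cap of 5).
Mixing does better — 5×R, 2×U, and 3×M: price 49 ≤ 49, reach 5·8 + 2·7 + 3·2 = 60.

60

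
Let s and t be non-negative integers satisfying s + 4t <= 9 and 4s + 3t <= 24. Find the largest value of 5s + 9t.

The continuous relaxation peaks at (5.31, 0.923) with value 34.85; rounding to a feasible lattice point costs some objective.
(s,t)=(5,1): 1·5+4·1=9≤9, 4·5+3·1=23≤24, objective 34.
(s,t)=(6,0): 1·6+4·0=6≤9, 4·6+3·0=24≤24, objective 30.
The best lattice point is (5,1), giving 34.

34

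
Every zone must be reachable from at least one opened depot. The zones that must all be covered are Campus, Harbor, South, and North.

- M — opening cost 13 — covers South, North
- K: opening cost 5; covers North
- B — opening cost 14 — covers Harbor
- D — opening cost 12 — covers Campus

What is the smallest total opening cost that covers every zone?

The greedy cost-per-new-zone heuristic would pick K, D, M, and B for 44, but a cheaper cover exists.
Choose M, B, and D: together they cover Campus, Harbor, South, North — every zone.
Total opening cost: 13 + 14 + 12 = 39.
No cover costs less than 39.

39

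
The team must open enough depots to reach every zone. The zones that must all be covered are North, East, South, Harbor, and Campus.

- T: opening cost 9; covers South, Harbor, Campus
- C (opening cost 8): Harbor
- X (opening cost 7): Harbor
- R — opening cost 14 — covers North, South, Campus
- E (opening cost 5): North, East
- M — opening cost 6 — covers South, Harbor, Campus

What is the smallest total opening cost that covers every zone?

Choose E and M: together they cover North, East, South, Harbor, Campus — every zone.
Total opening cost: 5 + 6 = 11.
No cover costs less than 11.

11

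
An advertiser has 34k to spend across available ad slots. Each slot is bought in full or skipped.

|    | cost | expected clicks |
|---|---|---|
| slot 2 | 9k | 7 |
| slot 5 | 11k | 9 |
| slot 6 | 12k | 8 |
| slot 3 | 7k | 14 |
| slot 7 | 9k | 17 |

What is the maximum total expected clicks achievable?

40

Take slot 5, slot 3, and slot 7: cost 11 + 7 + 9 = 27 ≤ 34, expected clicks 9 + 14 + 17 = 40.
No other feasible combination does better.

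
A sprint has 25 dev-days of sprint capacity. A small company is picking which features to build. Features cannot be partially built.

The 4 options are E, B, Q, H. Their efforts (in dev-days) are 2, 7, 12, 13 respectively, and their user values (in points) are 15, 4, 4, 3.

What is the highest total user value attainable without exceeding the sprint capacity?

23

E + B + Q: effort 2 + 7 + 12 = 21 ≤ 25, user value 15 + 4 + 4 = 23.
E + B: effort 2 + 7 = 9 ≤ 25, user value 15 + 4 = 19.
E + B + H: effort 2 + 7 + 13 = 22 ≤ 25, user value 15 + 4 + 3 = 22.
Best is E, B, and Q with total user value 23.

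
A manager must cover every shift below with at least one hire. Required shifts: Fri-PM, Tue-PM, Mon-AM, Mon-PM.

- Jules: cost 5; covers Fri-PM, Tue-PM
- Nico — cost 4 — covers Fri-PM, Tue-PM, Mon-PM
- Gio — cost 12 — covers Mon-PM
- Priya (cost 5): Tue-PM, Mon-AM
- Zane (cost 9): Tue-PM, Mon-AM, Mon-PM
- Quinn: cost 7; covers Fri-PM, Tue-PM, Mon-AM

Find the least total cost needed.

9

Choose Nico and Priya: together they cover Fri-PM, Tue-PM, Mon-AM, Mon-PM — every shift.
Total cost: 4 + 5 = 9.
No cover costs less than 9.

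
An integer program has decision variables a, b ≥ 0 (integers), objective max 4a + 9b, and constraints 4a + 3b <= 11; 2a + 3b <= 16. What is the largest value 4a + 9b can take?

27

The continuous relaxation peaks at (0, 3.67) with value 33.00; rounding to a feasible lattice point costs some objective.
(a,b)=(0,3): 4·0+3·3=9≤11, 2·0+3·3=9≤16, objective 27.
(a,b)=(1,2): 4·1+3·2=10≤11, 2·1+3·2=8≤16, objective 22.
(a,b)=(0,2): 4·0+3·2=6≤11, 2·0+3·2=6≤16, objective 18.
Maximum is 27 at (a,b)=(0,3).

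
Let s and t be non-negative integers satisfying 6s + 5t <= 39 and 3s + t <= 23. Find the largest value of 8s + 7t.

(s,t)=(4,3): 6·4+5·3=39≤39, 3·4+1·3=15≤23, objective 53.
(s,t)=(3,4): 6·3+5·4=38≤39, 3·3+1·4=13≤23, objective 52.
(s,t)=(1,6): 6·1+5·6=36≤39, 3·1+1·6=9≤23, objective 50.
Maximum is 53 at (s,t)=(4,3).

53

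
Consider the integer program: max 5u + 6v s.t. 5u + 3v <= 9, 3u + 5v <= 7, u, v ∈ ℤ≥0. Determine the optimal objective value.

6

(u,v)=(0,1): 5·0+3·1=3≤9, 3·0+5·1=5≤7, objective 6.
(u,v)=(1,0): 5·1+3·0=5≤9, 3·1+5·0=3≤7, objective 5.
No feasible integer point exceeds 6.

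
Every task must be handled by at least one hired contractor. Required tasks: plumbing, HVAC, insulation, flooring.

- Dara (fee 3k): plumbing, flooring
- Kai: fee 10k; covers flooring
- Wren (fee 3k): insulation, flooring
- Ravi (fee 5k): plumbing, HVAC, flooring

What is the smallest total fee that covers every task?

Choose Wren and Ravi: together they cover plumbing, HVAC, insulation, flooring — every task.
Total fee: 3 + 5 = 8.

8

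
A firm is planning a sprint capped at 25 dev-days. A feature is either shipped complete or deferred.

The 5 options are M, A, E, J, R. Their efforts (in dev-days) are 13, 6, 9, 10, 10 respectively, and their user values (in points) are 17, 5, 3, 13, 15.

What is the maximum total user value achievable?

This is a 0-1 knapsack instance.
Take M and R: effort 13 + 10 = 23 ≤ 25, user value 17 + 15 = 32.
No other feasible combination does better.

32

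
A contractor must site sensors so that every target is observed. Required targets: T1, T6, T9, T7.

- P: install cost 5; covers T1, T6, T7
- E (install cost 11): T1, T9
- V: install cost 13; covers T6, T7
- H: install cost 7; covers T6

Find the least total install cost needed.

16

Choose P and E: together they cover T1, T6, T9, T7 — every target.
Total install cost: 5 + 11 = 16.
No cover costs less than 16.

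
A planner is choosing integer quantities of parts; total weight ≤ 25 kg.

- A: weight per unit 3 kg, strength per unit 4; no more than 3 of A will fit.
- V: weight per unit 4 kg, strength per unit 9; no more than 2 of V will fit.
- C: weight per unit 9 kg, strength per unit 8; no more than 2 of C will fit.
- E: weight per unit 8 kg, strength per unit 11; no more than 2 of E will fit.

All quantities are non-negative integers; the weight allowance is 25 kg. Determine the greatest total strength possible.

41

Take 3×A, 2×V, and 1×E: weight 25 ≤ 25, strength 3·4 + 2·9 + 1·11 = 41.
V has the best ratio (9/4) and is taken to its limit of 2; remaining capacity is filled optimally with the others.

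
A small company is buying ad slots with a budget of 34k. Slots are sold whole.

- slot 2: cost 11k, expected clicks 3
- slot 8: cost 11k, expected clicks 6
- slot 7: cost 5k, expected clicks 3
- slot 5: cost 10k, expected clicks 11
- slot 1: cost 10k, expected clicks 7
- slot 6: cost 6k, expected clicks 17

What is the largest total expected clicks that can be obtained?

38

Treat it as a binary knapsack problem.
Allowing fractional choices, the relaxed optimum would be about 39.6, but ad slots are indivisible.
slot 5 + slot 1 + slot 6: cost 10 + 10 + 6 = 26 ≤ 34, expected clicks 11 + 7 + 17 = 35.
slot 7 + slot 5 + slot 1 + slot 6: cost 5 + 10 + 10 + 6 = 31 ≤ 34, expected clicks 3 + 11 + 7 + 17 = 38.
slot 8 + slot 7 + slot 5 + slot 6: cost 11 + 5 + 10 + 6 = 32 ≤ 34, expected clicks 6 + 3 + 11 + 17 = 37.
Best is slot 7, slot 5, slot 1, and slot 6 with total expected clicks 38.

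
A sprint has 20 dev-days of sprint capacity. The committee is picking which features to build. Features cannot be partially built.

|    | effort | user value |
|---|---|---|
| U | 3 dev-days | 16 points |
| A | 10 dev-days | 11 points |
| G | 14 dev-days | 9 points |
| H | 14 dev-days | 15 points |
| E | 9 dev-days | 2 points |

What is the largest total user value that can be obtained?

31

Allowing fractional choices, the relaxed optimum would be about 34.5, but features are indivisible.
U + G: effort 3 + 14 = 17 ≤ 20, user value 16 + 9 = 25.
U + A: effort 3 + 10 = 13 ≤ 20, user value 16 + 11 = 27.
U + H: effort 3 + 14 = 17 ≤ 20, user value 16 + 15 = 31.
Best is U and H with total user value 31.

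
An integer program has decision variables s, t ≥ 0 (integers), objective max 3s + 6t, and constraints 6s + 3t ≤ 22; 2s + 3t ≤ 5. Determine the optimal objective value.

9

The continuous relaxation peaks at (0, 1.67) with value 10.00; rounding to a feasible lattice point costs some objective.
(s,t)=(1,1): 6·1+3·1=9≤22, 2·1+3·1=5≤5, objective 9.
(s,t)=(0,1): 6·0+3·1=3≤22, 2·0+3·1=3≤5, objective 6.
(s,t)=(2,0): 6·2+3·0=12≤22, 2·2+3·0=4≤5, objective 6.
(s,t)=(1,0): 6·1+3·0=6≤22, 2·1+3·0=2≤5, objective 3.
The best lattice point is (1,1), giving 9.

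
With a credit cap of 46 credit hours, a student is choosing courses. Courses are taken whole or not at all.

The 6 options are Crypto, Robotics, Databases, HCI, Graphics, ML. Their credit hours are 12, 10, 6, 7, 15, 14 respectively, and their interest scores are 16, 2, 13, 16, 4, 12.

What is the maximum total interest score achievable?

Allowing fractional choices, the relaxed optimum would be about 58.9, but courses are indivisible.
Crypto + Databases + HCI + ML: credit hours 12 + 6 + 7 + 14 = 39 ≤ 46, interest score 16 + 13 + 16 + 12 = 57.
Crypto + Databases + HCI + Graphics: credit hours 12 + 6 + 7 + 15 = 40 ≤ 46, interest score 16 + 13 + 16 + 4 = 49.
Crypto + Robotics + Databases + HCI: credit hours 12 + 10 + 6 + 7 = 35 ≤ 46, interest score 16 + 2 + 13 + 16 = 47.
Best is Crypto, Databases, HCI, and ML with total interest score 57.

57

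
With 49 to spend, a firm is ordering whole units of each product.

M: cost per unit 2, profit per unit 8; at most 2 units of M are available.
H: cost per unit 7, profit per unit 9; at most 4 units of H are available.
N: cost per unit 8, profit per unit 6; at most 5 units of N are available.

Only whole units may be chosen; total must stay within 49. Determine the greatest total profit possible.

2×M, 4×H, and 2×N: cost 48 ≤ 49, profit 2·8 + 4·9 + 2·6 = 64.
2×M, 3×H, and 3×N: cost 49 ≤ 49, profit 2·8 + 3·9 + 3·6 = 61.
Best is 64.

64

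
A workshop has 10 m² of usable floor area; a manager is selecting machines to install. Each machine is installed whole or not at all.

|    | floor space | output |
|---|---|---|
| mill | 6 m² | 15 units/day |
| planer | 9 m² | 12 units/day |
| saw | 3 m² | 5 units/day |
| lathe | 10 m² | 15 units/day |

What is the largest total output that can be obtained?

Take mill and saw: floor space 6 + 3 = 9 ≤ 10, output 15 + 5 = 20.
No other feasible combination does better.

20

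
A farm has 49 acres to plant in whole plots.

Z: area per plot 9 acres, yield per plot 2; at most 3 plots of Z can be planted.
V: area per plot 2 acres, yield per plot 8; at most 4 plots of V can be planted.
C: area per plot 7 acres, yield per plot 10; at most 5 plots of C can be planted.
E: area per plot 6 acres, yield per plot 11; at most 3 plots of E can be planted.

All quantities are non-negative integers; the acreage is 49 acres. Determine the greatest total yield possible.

95

Take 4×V, 3×C, and 3×E: area 47 ≤ 49, yield 4·8 + 3·10 + 3·11 = 95.
V has the best ratio (8/2) and is taken to its limit of 4; remaining capacity is filled optimally with the others.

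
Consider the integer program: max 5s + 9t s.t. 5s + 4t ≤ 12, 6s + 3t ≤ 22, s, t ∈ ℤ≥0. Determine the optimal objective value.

27

(s,t)=(0,3) is feasible, giving 27.
(s,t)=(0,2) is feasible, giving 18.
Maximum is 27 at (s,t)=(0,3).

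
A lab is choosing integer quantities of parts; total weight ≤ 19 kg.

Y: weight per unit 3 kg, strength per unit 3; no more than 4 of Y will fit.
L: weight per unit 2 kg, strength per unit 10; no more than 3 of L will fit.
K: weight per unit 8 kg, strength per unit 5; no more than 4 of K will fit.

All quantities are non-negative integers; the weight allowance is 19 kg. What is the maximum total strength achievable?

L has the best ratio (10/2); taking only L gives at most 3×10 = 30 (stopped by the supply cap of 3).
Mixing does better — 4×Y and 3×L: weight 18 ≤ 19, strength 4·3 + 3·10 = 42.

42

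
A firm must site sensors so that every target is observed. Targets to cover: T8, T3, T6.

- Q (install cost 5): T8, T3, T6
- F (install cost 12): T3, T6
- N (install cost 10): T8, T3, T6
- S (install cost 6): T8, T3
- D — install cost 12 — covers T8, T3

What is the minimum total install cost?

5

This is a weighted set-cover instance.
Q alone covers T8, T3, T6 — every target.
Total install cost: 5.
No cover costs less than 5.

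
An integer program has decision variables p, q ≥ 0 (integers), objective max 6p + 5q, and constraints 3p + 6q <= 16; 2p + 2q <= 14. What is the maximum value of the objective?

30

Relaxing integrality, the LP optimum is 32.00 at (p,q) = (5.33, 0), which is not an integer point.
(p,q)=(5,0): 3·5+6·0=15≤16, 2·5+2·0=10≤14, objective 30.
(p,q)=(4,0): 3·4+6·0=12≤16, 2·4+2·0=8≤14, objective 24.
Maximum is 30 at (p,q)=(5,0).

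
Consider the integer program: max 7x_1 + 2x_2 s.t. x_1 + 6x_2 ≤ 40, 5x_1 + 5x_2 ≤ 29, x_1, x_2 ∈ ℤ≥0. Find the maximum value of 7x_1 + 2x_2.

35

Relaxing integrality, the LP optimum is 40.60 at (x_1,x_2) = (5.8, 0), which is not an integer point.
(x_1,x_2)=(5,0): 1·5+6·0=5≤40, 5·5+5·0=25≤29, objective 35.
(x_1,x_2)=(4,1): 1·4+6·1=10≤40, 5·4+5·1=25≤29, objective 30.
(x_1,x_2)=(4,0): 1·4+6·0=4≤40, 5·4+5·0=20≤29, objective 28.
Maximum is 35 at (x_1,x_2)=(5,0).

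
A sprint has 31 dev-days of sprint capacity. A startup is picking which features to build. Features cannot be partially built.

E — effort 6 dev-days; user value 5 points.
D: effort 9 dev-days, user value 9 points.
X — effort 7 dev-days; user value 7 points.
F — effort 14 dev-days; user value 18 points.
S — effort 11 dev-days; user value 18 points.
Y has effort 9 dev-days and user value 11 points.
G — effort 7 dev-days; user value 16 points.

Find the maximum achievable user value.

This is a 0-1 knapsack instance.
Allowing fractional choices, the relaxed optimum would be about 50.7, but features are indivisible.
S + Y + G: effort 11 + 9 + 7 = 27 ≤ 31, user value 18 + 11 + 16 = 45.
E + X + S + G: effort 6 + 7 + 11 + 7 = 31 ≤ 31, user value 5 + 7 + 18 + 16 = 46.
Best is E, X, S, and G with total user value 46.

46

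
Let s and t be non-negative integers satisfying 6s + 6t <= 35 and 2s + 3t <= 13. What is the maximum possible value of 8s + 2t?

The continuous relaxation peaks at (5.83, 0) with value 46.67; rounding to a feasible lattice point costs some objective.
(s,t)=(5,0): 6·5+6·0=30≤35, 2·5+3·0=10≤13, objective 40.
(s,t)=(4,1): 6·4+6·1=30≤35, 2·4+3·1=11≤13, objective 34.
(s,t)=(4,0): 6·4+6·0=24≤35, 2·4+3·0=8≤13, objective 32.
No feasible integer point exceeds 40.

40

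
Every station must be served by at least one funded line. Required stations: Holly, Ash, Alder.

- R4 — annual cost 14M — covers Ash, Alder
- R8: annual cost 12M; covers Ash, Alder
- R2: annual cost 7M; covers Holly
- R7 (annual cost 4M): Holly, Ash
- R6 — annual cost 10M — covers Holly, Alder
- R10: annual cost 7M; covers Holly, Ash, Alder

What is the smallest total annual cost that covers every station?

7

R10 alone covers Holly, Ash, Alder — every station.
Total annual cost: 7.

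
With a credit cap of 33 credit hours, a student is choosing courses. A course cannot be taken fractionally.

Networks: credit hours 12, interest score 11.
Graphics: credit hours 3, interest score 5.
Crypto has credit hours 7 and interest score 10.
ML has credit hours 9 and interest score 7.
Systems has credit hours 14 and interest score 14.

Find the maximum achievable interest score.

36

This is a 0-1 knapsack instance.
Take Graphics, Crypto, ML, and Systems: credit hours 3 + 7 + 9 + 14 = 33 ≤ 33, interest score 5 + 10 + 7 + 14 = 36.
No other feasible combination does better.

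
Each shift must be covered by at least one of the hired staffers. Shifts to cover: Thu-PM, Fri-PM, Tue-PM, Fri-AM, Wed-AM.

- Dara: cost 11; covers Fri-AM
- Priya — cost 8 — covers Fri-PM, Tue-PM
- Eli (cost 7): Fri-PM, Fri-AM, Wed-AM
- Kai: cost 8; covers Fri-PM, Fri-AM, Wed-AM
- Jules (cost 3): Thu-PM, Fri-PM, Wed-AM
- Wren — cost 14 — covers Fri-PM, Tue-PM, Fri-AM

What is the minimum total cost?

The greedy cost-per-new-shift heuristic would pick Jules, Eli, and Priya for 18, but a cheaper cover exists.
Choose Jules and Wren: together they cover Thu-PM, Fri-PM, Tue-PM, Fri-AM, Wed-AM — every shift.
Total cost: 3 + 14 = 17.
No cover costs less than 17.

17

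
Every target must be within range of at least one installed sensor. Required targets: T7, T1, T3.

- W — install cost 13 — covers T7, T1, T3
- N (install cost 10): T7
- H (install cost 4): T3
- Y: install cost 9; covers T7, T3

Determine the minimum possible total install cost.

The greedy cost-per-new-target heuristic would pick H and W for 17, but a cheaper cover exists.
W alone covers T7, T1, T3 — every target.
Total install cost: 13.
No cover costs less than 13.

13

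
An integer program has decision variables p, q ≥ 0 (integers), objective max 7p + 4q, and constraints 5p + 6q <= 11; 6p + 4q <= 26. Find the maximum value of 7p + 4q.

(p,q)=(2,0): 5·2+6·0=10≤11, 6·2+4·0=12≤26, objective 14.
(p,q)=(1,1): 5·1+6·1=11≤11, 6·1+4·1=10≤26, objective 11.
(p,q)=(1,0): 5·1+6·0=5≤11, 6·1+4·0=6≤26, objective 7.
The best lattice point is (2,0), giving 14.

14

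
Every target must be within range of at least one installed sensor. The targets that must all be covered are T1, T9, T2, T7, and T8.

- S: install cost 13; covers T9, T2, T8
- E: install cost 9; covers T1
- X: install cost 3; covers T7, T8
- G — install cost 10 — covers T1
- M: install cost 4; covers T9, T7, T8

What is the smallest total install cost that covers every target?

25

The greedy cost-per-new-target heuristic would pick M, E, and S for 26, but a cheaper cover exists.
Choose S, E, and X: together they cover T1, T9, T2, T7, T8 — every target.
Total install cost: 13 + 9 + 3 = 25.
No cover costs less than 25.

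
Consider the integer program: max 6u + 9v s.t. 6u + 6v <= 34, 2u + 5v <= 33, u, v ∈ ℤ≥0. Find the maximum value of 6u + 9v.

45

The continuous relaxation peaks at (0, 5.67) with value 51.00; rounding to a feasible lattice point costs some objective.
(u,v)=(0,5): 6·0+6·5=30≤34, 2·0+5·5=25≤33, objective 45.
(u,v)=(1,4): 6·1+6·4=30≤34, 2·1+5·4=22≤33, objective 42.
Maximum is 45 at (u,v)=(0,5).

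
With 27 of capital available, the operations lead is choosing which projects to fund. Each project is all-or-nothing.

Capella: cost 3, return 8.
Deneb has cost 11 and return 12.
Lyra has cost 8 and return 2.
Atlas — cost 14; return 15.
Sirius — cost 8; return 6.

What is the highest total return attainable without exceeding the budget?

29

Treat it as a binary knapsack problem.
Allowing fractional choices, the relaxed optimum would be about 33.9, but projects are indivisible.
Capella + Atlas + Sirius: cost 3 + 14 + 8 = 25 ≤ 27, return 8 + 15 + 6 = 29.
Deneb + Atlas: cost 11 + 14 = 25 ≤ 27, return 12 + 15 = 27.
Capella + Deneb + Sirius: cost 3 + 11 + 8 = 22 ≤ 27, return 8 + 12 + 6 = 26.
Best is Capella, Atlas, and Sirius with total return 29.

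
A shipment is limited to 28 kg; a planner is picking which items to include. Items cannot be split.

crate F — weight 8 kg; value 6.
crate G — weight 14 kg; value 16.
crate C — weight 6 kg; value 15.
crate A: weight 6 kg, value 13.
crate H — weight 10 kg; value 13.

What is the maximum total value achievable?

44

crate G + crate C + crate A: weight 14 + 6 + 6 = 26 ≤ 28, value 16 + 15 + 13 = 44.
crate C + crate A + crate H: weight 6 + 6 + 10 = 22 ≤ 28, value 15 + 13 + 13 = 41.
crate F + crate G + crate C: weight 8 + 14 + 6 = 28 ≤ 28, value 6 + 16 + 15 = 37.
Best is crate G, crate C, and crate A with total value 44.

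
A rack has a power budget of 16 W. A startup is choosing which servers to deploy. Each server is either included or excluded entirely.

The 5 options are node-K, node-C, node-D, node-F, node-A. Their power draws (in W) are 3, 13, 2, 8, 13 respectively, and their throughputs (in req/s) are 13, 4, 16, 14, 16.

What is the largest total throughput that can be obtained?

43

node-D + node-F: power draw 2 + 8 = 10 ≤ 16, throughput 16 + 14 = 30.
node-K + node-D + node-F: power draw 3 + 2 + 8 = 13 ≤ 16, throughput 13 + 16 + 14 = 43.
node-D + node-A: power draw 2 + 13 = 15 ≤ 16, throughput 16 + 16 = 32.
Best is node-K, node-D, and node-F with total throughput 43.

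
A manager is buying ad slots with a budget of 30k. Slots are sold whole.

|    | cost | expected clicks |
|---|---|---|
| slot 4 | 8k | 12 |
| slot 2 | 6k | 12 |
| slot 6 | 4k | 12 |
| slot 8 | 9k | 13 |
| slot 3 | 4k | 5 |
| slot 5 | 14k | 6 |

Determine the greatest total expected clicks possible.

Allowing fractional choices, the relaxed optimum would be about 52.8, but ad slots are indivisible.
slot 2 + slot 6 + slot 8 + slot 3: cost 6 + 4 + 9 + 4 = 23 ≤ 30, expected clicks 12 + 12 + 13 + 5 = 42.
slot 4 + slot 6 + slot 8 + slot 3: cost 8 + 4 + 9 + 4 = 25 ≤ 30, expected clicks 12 + 12 + 13 + 5 = 42.
slot 4 + slot 2 + slot 6 + slot 8: cost 8 + 6 + 4 + 9 = 27 ≤ 30, expected clicks 12 + 12 + 12 + 13 = 49.
Best is slot 4, slot 2, slot 6, and slot 8 with total expected clicks 49.

49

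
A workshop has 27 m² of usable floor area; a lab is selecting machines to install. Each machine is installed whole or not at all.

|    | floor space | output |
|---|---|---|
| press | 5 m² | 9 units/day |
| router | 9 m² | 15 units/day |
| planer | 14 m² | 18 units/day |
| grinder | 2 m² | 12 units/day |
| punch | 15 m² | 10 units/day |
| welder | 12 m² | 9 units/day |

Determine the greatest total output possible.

45

Take router, planer, and grinder: floor space 9 + 14 + 2 = 25 ≤ 27, output 15 + 18 + 12 = 45.
No other feasible combination does better.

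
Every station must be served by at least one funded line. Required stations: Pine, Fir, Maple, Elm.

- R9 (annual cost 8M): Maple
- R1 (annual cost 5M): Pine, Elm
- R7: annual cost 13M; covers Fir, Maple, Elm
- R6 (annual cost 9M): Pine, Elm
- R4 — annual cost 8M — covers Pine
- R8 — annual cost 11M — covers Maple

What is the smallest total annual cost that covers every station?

18

Choose R1 and R7: together they cover Pine, Fir, Maple, Elm — every station.
Total annual cost: 5 + 13 = 18.
No cover costs less than 18.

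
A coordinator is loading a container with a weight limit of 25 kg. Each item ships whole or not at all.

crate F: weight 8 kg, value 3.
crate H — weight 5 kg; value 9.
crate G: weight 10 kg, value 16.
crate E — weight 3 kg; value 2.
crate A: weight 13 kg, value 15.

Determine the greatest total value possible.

This is an integer program with binary decision variables.
crate F + crate H + crate G: weight 8 + 5 + 10 = 23 ≤ 25, value 3 + 9 + 16 = 28.
crate G + crate A: weight 10 + 13 = 23 ≤ 25, value 16 + 15 = 31.
crate H + crate G + crate E: weight 5 + 10 + 3 = 18 ≤ 25, value 9 + 16 + 2 = 27.
Best is crate G and crate A with total value 31.

31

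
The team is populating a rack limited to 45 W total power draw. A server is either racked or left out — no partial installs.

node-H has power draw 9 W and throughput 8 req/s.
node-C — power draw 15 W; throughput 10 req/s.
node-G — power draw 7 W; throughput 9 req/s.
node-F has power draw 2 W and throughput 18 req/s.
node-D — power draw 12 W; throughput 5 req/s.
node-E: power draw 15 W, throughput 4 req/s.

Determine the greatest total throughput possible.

50

Take node-H, node-C, node-G, node-F, and node-D: power draw 9 + 15 + 7 + 2 + 12 = 45 ≤ 45, throughput 8 + 10 + 9 + 18 + 5 = 50.
No other feasible combination does better.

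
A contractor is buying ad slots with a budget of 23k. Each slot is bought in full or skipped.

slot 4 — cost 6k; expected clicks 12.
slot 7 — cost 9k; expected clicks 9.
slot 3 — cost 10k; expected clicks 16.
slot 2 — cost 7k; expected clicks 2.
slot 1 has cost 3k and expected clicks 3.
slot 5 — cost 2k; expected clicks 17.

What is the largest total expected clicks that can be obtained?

This is a 0-1 knapsack instance.
slot 4 + slot 3 + slot 5: cost 6 + 10 + 2 = 18 ≤ 23, expected clicks 12 + 16 + 17 = 45.
slot 4 + slot 3 + slot 1 + slot 5: cost 6 + 10 + 3 + 2 = 21 ≤ 23, expected clicks 12 + 16 + 3 + 17 = 48.
Best is slot 4, slot 3, slot 1, and slot 5 with total expected clicks 48.

48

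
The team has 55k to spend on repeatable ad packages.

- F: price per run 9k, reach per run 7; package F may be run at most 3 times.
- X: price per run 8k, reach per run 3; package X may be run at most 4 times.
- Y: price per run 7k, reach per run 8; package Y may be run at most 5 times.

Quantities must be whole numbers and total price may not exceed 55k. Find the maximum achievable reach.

Take 2×F and 5×Y: price 53 ≤ 55, reach 2·7 + 5·8 = 54.
Y has the best ratio (8/7) and is taken to its limit of 5; remaining capacity is filled optimally with the others.

54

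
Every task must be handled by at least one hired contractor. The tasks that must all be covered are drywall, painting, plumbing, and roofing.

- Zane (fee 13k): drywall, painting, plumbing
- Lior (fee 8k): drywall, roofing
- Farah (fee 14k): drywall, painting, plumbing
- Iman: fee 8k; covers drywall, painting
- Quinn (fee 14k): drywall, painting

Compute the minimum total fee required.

21

Choose Zane and Lior: together they cover drywall, painting, plumbing, roofing — every task.
Total fee: 13 + 8 = 21.
No cover costs less than 21.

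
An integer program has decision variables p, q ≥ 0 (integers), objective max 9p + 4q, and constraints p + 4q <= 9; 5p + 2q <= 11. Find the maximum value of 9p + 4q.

18

(p,q)=(2,0): 1·2+4·0=2≤9, 5·2+2·0=10≤11, objective 18.
(p,q)=(1,2): 1·1+4·2=9≤9, 5·1+2·2=9≤11, objective 17.
(p,q)=(1,1): 1·1+4·1=5≤9, 5·1+2·1=7≤11, objective 13.
The best lattice point is (2,0), giving 18.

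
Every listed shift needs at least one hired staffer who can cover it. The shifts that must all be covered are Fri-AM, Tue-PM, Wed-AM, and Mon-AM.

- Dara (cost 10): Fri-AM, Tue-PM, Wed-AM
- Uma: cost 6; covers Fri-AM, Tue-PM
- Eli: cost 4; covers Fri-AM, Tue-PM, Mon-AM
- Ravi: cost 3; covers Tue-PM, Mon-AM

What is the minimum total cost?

This is a weighted set-cover instance.
The greedy cost-per-new-shift heuristic would pick Eli and Dara for 14, but a cheaper cover exists.
Choose Dara and Ravi: together they cover Fri-AM, Tue-PM, Wed-AM, Mon-AM — every shift.
Total cost: 10 + 3 = 13.
No cover costs less than 13.

13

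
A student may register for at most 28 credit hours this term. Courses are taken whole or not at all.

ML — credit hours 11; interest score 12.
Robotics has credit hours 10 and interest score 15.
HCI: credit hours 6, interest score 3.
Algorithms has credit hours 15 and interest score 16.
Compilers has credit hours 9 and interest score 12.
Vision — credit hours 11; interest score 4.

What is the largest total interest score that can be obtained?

Robotics + Algorithms: credit hours 10 + 15 = 25 ≤ 28, interest score 15 + 16 = 31.
Robotics + HCI + Compilers: credit hours 10 + 6 + 9 = 25 ≤ 28, interest score 15 + 3 + 12 = 30.
Best is Robotics and Algorithms with total interest score 31.

31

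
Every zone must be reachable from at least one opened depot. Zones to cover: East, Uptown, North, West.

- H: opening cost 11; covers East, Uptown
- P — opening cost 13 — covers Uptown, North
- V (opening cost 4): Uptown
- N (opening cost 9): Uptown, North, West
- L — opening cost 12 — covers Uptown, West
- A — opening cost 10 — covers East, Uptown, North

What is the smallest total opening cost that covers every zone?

Choose N and A: together they cover East, Uptown, North, West — every zone.
Total opening cost: 9 + 10 = 19.
No cover costs less than 19.

19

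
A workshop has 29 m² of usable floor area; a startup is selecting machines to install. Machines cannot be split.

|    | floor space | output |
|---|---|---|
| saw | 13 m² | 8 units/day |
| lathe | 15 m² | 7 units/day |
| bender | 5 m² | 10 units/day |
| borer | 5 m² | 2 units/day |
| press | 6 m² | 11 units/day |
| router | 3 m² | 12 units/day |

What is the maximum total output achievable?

Take saw, bender, press, and router: floor space 13 + 5 + 6 + 3 = 27 ≤ 29, output 8 + 10 + 11 + 12 = 41.
No other feasible combination does better.

41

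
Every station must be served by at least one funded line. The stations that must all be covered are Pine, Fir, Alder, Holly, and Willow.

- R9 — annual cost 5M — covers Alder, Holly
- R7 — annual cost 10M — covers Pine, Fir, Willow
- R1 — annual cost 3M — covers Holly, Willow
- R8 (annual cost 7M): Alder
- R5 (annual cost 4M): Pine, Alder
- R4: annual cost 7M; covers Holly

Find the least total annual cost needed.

The greedy cost-per-new-station heuristic would pick R1, R5, and R7 for 17, but a cheaper cover exists.
Choose R9 and R7: together they cover Pine, Fir, Alder, Holly, Willow — every station.
Total annual cost: 5 + 10 = 15.
No cover costs less than 15.

15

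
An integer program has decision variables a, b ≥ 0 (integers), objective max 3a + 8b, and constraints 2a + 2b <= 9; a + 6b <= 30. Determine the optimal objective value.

32

(a,b)=(0,4): 2·0+2·4=8≤9, 1·0+6·4=24≤30, objective 32.
(a,b)=(1,3): 2·1+2·3=8≤9, 1·1+6·3=19≤30, objective 27.
(a,b)=(0,3): 2·0+2·3=6≤9, 1·0+6·3=18≤30, objective 24.
No feasible integer point exceeds 32.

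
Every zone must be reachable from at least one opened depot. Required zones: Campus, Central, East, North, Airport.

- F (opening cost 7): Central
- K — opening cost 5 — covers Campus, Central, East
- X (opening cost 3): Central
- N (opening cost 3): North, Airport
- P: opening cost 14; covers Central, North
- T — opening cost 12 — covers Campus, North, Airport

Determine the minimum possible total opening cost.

8

Choose K and N: together they cover Campus, Central, East, North, Airport — every zone.
Total opening cost: 5 + 3 = 8.
No cover costs less than 8.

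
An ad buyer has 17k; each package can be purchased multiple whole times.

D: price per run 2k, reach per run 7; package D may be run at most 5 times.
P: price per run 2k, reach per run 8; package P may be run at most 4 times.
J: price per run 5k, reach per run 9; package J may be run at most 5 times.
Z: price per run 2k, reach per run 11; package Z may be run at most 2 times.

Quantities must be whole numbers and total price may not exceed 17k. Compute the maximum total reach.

68

Take 2×D, 4×P, and 2×Z: price 16 ≤ 17, reach 2·7 + 4·8 + 2·11 = 68.
Z has the best ratio (11/2) and is taken to its limit of 2; remaining capacity is filled optimally with the others.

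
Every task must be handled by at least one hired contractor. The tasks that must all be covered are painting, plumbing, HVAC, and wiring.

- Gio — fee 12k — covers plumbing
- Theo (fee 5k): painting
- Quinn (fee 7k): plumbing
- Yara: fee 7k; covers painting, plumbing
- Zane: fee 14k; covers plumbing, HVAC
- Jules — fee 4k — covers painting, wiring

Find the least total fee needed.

18

This is a weighted set-cover instance.
The greedy cost-per-new-task heuristic would pick Jules, Quinn, and Zane for 25, but a cheaper cover exists.
Choose Zane and Jules: together they cover painting, plumbing, HVAC, wiring — every task.
Total fee: 14 + 4 = 18.
No cover costs less than 18.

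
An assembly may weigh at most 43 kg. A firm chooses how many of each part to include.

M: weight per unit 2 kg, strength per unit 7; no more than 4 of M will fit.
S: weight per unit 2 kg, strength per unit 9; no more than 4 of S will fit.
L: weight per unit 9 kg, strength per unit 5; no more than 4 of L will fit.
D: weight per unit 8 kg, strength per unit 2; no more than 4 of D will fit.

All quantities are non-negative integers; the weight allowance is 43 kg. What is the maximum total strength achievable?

4×M, 4×S, and 3×L: weight 43 ≤ 43, strength 4·7 + 4·9 + 3·5 = 79.
4×M, 4×S, 2×L, and 1×D: weight 42 ≤ 43, strength 4·7 + 4·9 + 2·5 + 1·2 = 76.
Best is 79.

79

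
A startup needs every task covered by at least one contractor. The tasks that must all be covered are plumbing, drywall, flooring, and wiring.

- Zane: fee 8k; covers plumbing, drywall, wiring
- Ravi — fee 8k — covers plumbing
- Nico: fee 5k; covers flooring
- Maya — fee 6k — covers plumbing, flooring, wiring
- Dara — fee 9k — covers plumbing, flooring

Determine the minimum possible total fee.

13

Choose Zane and Nico: together they cover plumbing, drywall, flooring, wiring — every task.
Total fee: 8 + 5 = 13.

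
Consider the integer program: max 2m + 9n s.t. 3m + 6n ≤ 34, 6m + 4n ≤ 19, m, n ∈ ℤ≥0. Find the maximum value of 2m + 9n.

The continuous relaxation peaks at (0, 4.75) with value 42.75; rounding to a feasible lattice point costs some objective.
(m,n)=(0,4): 3·0+6·4=24≤34, 6·0+4·4=16≤19, objective 36.
(m,n)=(1,3): 3·1+6·3=21≤34, 6·1+4·3=18≤19, objective 29.
(m,n)=(0,3): 3·0+6·3=18≤34, 6·0+4·3=12≤19, objective 27.
Maximum is 36 at (m,n)=(0,4).

36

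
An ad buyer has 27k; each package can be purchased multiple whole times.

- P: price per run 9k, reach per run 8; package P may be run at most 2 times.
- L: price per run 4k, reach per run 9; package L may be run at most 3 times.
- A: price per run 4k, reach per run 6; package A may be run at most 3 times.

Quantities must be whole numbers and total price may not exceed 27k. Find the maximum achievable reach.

This is a bounded integer knapsack.
L has the best ratio (9/4); taking only L gives at most 3×9 = 27 (stopped by the supply cap of 3).
Mixing does better — 3×L and 3×A: price 24 ≤ 27, reach 3·9 + 3·6 = 45.

45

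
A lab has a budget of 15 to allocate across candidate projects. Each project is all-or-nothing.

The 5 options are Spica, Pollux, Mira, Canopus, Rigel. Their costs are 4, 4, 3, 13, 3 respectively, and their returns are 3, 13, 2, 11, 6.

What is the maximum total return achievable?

24

Allowing fractional choices, the relaxed optimum would be about 25.8, but projects are indivisible.
Spica + Pollux + Rigel: cost 4 + 4 + 3 = 11 ≤ 15, return 3 + 13 + 6 = 22.
Pollux + Mira + Rigel: cost 4 + 3 + 3 = 10 ≤ 15, return 13 + 2 + 6 = 21.
Spica + Pollux + Mira + Rigel: cost 4 + 4 + 3 + 3 = 14 ≤ 15, return 3 + 13 + 2 + 6 = 24.
Best is Spica, Pollux, Mira, and Rigel with total return 24.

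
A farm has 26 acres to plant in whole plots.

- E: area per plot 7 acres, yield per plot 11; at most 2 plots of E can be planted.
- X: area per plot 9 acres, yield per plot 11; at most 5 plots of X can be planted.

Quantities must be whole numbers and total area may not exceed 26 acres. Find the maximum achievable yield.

33

Take 1×E and 2×X: area 25 ≤ 26, yield 1·11 + 2·11 = 33.
No other integer combination yields more.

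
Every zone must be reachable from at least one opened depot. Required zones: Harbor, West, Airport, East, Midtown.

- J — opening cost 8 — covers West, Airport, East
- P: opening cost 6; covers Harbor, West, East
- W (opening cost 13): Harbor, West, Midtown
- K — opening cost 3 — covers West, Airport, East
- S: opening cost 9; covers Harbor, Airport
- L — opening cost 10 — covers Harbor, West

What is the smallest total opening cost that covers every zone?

Choose W and K: together they cover Harbor, West, Airport, East, Midtown — every zone.
Total opening cost: 13 + 3 = 16.

16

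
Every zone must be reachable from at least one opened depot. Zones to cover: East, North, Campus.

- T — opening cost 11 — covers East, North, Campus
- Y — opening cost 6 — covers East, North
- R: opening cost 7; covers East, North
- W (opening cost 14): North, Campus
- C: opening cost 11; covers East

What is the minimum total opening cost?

11

The greedy cost-per-new-zone heuristic would pick Y and T for 17, but a cheaper cover exists.
T alone covers East, North, Campus — every zone.
Total opening cost: 11.
No cover costs less than 11.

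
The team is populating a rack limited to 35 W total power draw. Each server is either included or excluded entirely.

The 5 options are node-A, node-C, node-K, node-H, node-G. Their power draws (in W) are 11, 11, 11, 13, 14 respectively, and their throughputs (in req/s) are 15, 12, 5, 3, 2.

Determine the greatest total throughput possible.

Allowing fractional choices, the relaxed optimum would be about 32.5, but servers are indivisible.
node-A + node-C + node-H: power draw 11 + 11 + 13 = 35 ≤ 35, throughput 15 + 12 + 3 = 30.
node-A + node-C + node-K: power draw 11 + 11 + 11 = 33 ≤ 35, throughput 15 + 12 + 5 = 32.
node-A + node-C: power draw 11 + 11 = 22 ≤ 35, throughput 15 + 12 = 27.
Best is node-A, node-C, and node-K with total throughput 32.

32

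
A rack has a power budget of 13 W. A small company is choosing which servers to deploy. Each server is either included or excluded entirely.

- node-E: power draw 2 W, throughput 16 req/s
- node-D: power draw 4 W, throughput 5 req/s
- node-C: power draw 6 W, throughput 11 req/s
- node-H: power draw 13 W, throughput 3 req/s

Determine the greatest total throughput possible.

32

Allowing fractional choices, the relaxed optimum would be about 32.2, but servers are indivisible.
node-E + node-D + node-C: power draw 2 + 4 + 6 = 12 ≤ 13, throughput 16 + 5 + 11 = 32.
node-E + node-D: power draw 2 + 4 = 6 ≤ 13, throughput 16 + 5 = 21.
node-E + node-C: power draw 2 + 6 = 8 ≤ 13, throughput 16 + 11 = 27.
Best is node-E, node-D, and node-C with total throughput 32.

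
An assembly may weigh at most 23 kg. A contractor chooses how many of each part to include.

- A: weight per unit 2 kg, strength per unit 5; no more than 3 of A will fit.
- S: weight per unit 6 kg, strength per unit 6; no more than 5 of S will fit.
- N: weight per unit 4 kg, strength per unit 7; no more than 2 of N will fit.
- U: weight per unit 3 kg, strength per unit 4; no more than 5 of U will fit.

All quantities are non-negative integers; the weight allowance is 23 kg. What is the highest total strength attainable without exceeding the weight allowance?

3×A, 2×N, and 3×U: weight 23 ≤ 23, strength 3·5 + 2·7 + 3·4 = 41.
3×A, 1×S, 2×N, and 1×U: weight 23 ≤ 23, strength 3·5 + 1·6 + 2·7 + 1·4 = 39.
Best is 41.

41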